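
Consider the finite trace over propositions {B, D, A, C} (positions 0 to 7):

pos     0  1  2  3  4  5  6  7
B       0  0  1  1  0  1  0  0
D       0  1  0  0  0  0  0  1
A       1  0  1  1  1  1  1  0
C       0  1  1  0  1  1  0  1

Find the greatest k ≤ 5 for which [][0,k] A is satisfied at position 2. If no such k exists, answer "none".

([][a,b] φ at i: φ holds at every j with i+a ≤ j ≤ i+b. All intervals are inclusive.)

A must hold from j=2 onward; find where it first fails.
  j=2: holds
  j=3: holds
  j=4: holds
  j=5: holds
  j=6: holds
  j=7: fails
Holds on [2,6], so largest k = 4.

4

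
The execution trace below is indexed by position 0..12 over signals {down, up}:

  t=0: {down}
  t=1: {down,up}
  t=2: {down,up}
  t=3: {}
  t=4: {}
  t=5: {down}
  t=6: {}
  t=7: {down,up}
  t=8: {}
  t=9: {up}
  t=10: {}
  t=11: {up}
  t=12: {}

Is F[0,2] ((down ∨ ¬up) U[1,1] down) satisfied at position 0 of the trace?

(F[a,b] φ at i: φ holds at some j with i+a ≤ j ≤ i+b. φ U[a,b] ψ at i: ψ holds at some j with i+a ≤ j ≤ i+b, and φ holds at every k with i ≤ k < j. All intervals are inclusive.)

True

Check ((down ∨ ¬up) U[1,1] down) at each j in [0,2]:
  j=0: holds
  j=1: holds
  j=2: fails
Found at j=0 → formula holds.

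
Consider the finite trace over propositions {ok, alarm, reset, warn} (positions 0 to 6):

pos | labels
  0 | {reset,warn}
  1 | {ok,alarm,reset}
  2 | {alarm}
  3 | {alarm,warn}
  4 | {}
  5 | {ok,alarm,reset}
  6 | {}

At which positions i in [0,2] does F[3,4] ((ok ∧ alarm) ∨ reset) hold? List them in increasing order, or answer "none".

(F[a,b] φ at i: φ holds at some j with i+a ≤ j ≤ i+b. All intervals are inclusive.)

Evaluate at each i in [0,2]:
  i=0: ✗ (none in [3,4])
  i=1: ✓ (witness j=5)
  i=2: ✓ (witness j=5)

1, 2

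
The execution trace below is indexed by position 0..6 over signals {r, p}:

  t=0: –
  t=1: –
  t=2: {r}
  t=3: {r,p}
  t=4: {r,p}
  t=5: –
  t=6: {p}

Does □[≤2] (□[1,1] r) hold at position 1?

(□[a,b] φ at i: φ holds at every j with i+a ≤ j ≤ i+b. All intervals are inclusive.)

True

Check □[1,1] r at every j in [1,3]:
  j=1: holds on [2,2]
  j=2: holds on [3,3]
  j=3: holds on [4,4]
All positions satisfy it → formula holds.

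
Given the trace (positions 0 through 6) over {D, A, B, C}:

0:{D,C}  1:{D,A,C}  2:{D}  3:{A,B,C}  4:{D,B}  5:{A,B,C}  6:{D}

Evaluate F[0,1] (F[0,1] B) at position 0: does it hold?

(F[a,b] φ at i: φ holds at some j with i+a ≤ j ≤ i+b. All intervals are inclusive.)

No

Check F[0,1] B at each j in [0,1]:
  j=0: fails (none in [0,1])
  j=1: fails (none in [1,2])
No position in the window satisfies it → formula fails.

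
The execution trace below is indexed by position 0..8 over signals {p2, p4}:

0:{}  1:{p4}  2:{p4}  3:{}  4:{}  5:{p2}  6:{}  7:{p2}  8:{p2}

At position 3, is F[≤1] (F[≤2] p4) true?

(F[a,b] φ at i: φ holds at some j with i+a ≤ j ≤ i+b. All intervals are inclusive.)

No

Check F[≤2] p4 at each j in [3,4]:
  j=3: fails (none in [3,5])
  j=4: fails (none in [4,6])
No position in the window satisfies it → formula fails.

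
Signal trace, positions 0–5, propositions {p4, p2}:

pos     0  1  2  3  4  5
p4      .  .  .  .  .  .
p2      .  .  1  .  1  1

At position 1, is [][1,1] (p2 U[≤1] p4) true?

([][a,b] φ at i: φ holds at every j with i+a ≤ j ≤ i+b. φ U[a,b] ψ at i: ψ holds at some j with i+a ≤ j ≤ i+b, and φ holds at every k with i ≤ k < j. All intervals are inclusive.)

False

Check (p2 U[≤1] p4) at every j in [2,2]:
  j=2: fails
Fails at j=2 → formula fails.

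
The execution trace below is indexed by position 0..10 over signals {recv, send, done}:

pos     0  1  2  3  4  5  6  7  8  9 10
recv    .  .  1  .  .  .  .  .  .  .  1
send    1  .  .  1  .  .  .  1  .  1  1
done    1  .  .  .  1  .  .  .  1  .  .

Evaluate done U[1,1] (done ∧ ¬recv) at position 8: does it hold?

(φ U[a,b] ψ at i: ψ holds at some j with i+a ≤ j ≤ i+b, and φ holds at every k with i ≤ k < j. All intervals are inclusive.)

Need some j in [9,9] with (done ∧ ¬recv), and done at every k in [8,j-1].
  j=9: (done ∧ ¬recv) false.
No j in the window works → until fails.

Does not hold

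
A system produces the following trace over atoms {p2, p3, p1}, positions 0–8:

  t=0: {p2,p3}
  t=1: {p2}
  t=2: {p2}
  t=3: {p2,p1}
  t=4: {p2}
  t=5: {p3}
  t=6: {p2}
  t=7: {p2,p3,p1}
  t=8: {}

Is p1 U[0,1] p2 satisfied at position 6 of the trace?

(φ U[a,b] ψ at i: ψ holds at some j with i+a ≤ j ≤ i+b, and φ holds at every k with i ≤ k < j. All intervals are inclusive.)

Holds

Need some j in [6,7] with p2, and p1 at every k in [6,j-1].
  j=6: p2 holds; no prefix to check → satisfied.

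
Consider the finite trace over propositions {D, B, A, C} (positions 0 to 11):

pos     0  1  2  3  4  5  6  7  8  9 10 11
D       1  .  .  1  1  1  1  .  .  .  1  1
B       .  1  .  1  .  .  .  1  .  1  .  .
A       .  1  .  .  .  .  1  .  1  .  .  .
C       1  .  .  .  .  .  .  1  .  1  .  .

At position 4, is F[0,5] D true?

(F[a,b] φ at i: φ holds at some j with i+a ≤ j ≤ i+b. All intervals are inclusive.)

Check D at each j in [4,9]:
  j=4: true
  j=5: true
  j=6: true
  j=7: false
  j=8: false
  j=9: false
Found at j=4 → formula holds.

Holds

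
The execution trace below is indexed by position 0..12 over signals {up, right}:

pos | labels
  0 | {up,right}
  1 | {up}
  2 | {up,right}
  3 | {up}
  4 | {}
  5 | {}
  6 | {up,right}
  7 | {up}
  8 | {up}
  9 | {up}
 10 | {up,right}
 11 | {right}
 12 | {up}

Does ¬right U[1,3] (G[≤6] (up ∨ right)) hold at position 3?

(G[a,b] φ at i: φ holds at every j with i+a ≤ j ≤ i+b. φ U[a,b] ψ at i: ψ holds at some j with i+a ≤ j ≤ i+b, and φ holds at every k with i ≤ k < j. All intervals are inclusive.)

Need some j in [4,6] with G[≤6] (up ∨ right), and ¬right at every k in [3,j-1].
  j=4: G[≤6] (up ∨ right) — fails at 4.
  j=5: G[≤6] (up ∨ right) — fails at 5.
  j=6: G[≤6] (up ∨ right) holds; ¬right holds at every k in [3,5] → satisfied.

Holds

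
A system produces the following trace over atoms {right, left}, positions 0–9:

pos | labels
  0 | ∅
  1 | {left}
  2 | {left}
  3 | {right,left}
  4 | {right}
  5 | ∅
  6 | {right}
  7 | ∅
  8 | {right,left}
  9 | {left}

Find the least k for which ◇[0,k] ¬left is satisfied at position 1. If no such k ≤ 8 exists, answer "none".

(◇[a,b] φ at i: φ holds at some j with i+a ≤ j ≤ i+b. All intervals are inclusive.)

Scan j = 1,2,… for ¬left:
  j=1: fails
  j=2: fails
  j=3: fails
  j=4: holds
First hit at j=4, so smallest k = 4-1 = 3.

3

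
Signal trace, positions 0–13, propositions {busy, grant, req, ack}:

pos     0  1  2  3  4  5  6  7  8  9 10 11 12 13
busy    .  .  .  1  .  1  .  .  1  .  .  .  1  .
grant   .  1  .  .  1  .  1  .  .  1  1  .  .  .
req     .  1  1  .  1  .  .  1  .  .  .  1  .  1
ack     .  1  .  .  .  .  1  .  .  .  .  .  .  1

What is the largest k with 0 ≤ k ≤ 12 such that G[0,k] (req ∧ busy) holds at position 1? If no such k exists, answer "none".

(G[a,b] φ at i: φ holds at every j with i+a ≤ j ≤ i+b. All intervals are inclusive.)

(req ∧ busy) must hold from j=1 onward; find where it first fails.
  j=1: fails → no k works.

none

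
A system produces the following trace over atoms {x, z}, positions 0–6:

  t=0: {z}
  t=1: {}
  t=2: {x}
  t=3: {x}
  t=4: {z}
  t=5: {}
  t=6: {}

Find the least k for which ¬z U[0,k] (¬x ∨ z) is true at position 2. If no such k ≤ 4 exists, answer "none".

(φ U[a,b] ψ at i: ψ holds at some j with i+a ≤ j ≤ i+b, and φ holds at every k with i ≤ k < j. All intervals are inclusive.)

2

Need earliest j ≥ 2 with (¬x ∨ z), and ¬z at every k in [2,j-1].
  j=2: rhs fails.
  j=3: rhs fails.
  j=4: rhs holds; lhs holds on [2,3]. k = 2.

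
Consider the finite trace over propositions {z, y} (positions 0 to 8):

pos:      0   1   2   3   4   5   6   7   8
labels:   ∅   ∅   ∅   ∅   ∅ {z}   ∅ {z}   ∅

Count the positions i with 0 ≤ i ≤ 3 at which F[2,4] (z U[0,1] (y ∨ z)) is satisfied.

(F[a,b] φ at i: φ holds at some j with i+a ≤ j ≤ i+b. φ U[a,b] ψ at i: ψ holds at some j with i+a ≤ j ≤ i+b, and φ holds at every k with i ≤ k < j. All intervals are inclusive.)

Evaluate at each i in [0,3]:
  i=0: ✗ (none in [2,4])
  i=1: ✓ (witness j=5)
  i=2: ✓ (witness j=5)
  i=3: ✓ (witness j=5)
Positions where it holds: {1, 2, 3} → 3.

3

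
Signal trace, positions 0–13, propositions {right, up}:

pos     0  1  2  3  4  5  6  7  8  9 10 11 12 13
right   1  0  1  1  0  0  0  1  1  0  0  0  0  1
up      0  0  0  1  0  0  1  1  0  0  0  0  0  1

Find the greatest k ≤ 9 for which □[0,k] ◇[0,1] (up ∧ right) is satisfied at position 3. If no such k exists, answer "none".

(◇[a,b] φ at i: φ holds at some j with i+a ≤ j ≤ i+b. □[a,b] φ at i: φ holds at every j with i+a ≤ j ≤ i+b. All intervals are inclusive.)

0

◇[0,1] (up ∧ right) must hold from j=3 onward; find where it first fails.
  j=3: holds
  j=4: fails
Holds on [3,3], so largest k = 0.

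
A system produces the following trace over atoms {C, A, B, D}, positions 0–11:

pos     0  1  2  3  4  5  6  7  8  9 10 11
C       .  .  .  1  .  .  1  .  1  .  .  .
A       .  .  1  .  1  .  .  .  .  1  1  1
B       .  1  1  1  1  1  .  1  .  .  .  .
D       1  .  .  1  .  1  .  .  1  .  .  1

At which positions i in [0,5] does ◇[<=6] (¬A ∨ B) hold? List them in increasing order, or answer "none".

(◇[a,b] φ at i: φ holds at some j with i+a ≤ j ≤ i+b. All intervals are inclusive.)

0, 1, 2, 3, 4, 5

Evaluate at each i in [0,5]:
  i=0: ✓ (witness j=0)
  i=1: ✓ (witness j=1)
  i=2: ✓ (witness j=2)
  i=3: ✓ (witness j=3)
  i=4: ✓ (witness j=4)
  i=5: ✓ (witness j=5)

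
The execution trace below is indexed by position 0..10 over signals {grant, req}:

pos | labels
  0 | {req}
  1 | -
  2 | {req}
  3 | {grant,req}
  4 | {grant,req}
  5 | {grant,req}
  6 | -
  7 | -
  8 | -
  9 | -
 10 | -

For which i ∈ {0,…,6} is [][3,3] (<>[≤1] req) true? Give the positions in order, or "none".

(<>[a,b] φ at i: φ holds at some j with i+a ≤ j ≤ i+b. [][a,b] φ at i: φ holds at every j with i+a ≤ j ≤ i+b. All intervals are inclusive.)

0, 1, 2

Evaluate at each i in [0,6]:
  i=0: ✓ (all of [3,3])
  i=1: ✓ (all of [4,4])
  i=2: ✓ (all of [5,5])
  i=3: ✗ (fails at j=6)
  i=4: ✗ (fails at j=7)
  i=5: ✗ (fails at j=8)
  i=6: ✗ (fails at j=9)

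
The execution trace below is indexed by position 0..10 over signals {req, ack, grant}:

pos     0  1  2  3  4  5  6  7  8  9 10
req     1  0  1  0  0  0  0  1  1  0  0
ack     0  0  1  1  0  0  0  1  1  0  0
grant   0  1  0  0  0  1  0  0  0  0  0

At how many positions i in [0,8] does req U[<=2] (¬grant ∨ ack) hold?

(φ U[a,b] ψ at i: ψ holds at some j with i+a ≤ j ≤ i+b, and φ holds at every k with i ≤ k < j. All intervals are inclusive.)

Evaluate at each i in [0,8]:
  i=0: ✓ (rhs at j=0)
  i=1: ✗ (lhs fails at k=1 before rhs at j=2)
  i=2: ✓ (rhs at j=2)
  i=3: ✓ (rhs at j=3)
  i=4: ✓ (rhs at j=4)
  i=5: ✗ (lhs fails at k=5 before rhs at j=6)
  i=6: ✓ (rhs at j=6)
  i=7: ✓ (rhs at j=7)
  i=8: ✓ (rhs at j=8)
Positions where it holds: {0, 2, 3, 4, 6, 7, 8} → 7.

7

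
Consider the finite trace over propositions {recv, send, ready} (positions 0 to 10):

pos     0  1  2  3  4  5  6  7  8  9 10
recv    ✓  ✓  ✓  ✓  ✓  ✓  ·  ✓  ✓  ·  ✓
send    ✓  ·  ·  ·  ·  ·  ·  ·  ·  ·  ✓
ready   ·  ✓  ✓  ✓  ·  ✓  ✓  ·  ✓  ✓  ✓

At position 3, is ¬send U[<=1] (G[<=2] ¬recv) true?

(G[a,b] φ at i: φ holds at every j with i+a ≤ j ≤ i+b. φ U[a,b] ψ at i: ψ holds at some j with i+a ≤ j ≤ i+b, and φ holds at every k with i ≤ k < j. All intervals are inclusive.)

Need some j in [3,4] with G[<=2] ¬recv, and ¬send at every k in [3,j-1].
  j=3: G[<=2] ¬recv — fails at 3.
  j=4: G[<=2] ¬recv — fails at 4.
No j in the window works → until fails.

No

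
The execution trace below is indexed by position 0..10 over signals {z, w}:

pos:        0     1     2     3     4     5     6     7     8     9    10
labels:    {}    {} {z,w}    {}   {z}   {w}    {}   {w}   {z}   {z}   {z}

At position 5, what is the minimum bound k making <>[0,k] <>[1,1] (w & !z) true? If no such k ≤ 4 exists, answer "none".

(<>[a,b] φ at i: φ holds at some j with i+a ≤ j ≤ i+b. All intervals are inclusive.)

1

Scan j = 5,6,… for <>[1,1] (w & !z):
  j=5: fails
  j=6: holds
First hit at j=6, so smallest k = 6-5 = 1.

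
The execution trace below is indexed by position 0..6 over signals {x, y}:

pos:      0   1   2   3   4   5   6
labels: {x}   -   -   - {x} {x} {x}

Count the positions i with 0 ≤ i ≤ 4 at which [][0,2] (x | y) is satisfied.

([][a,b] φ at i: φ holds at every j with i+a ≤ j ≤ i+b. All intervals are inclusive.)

1

Evaluate at each i in [0,4]:
  i=0: ✗ (fails at j=1)
  i=1: ✗ (fails at j=1)
  i=2: ✗ (fails at j=2)
  i=3: ✗ (fails at j=3)
  i=4: ✓ (all of [4,6])
Positions where it holds: {4} → 1.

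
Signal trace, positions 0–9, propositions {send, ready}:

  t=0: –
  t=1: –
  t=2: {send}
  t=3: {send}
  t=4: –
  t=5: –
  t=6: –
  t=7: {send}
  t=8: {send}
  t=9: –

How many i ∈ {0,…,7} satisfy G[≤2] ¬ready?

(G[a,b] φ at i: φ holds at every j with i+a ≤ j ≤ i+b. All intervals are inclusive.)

Evaluate at each i in [0,7]:
  i=0: ✓ (all of [0,2])
  i=1: ✓ (all of [1,3])
  i=2: ✓ (all of [2,4])
  i=3: ✓ (all of [3,5])
  i=4: ✓ (all of [4,6])
  i=5: ✓ (all of [5,7])
  i=6: ✓ (all of [6,8])
  i=7: ✓ (all of [7,9])
Positions where it holds: {0, 1, 2, 3, 4, 5, 6, 7} → 8.

8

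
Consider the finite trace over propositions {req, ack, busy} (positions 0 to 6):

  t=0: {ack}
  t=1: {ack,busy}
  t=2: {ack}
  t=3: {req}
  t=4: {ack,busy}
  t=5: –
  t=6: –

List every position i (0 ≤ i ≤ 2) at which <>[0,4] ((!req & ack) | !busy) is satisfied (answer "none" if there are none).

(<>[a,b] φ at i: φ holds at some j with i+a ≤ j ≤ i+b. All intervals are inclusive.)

Evaluate at each i in [0,2]:
  i=0: ✓ (witness j=0)
  i=1: ✓ (witness j=1)
  i=2: ✓ (witness j=2)

0, 1, 2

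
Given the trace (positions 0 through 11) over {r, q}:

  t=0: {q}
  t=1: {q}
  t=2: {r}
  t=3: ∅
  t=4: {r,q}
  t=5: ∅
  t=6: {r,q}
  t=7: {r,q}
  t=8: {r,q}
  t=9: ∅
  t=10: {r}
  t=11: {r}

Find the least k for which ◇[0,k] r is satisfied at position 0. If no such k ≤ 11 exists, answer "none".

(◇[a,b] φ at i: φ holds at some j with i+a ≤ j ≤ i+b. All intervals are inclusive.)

Scan j = 0,1,… for r:
  j=0: fails
  j=1: fails
  j=2: holds
First hit at j=2, so smallest k = 2-0 = 2.

2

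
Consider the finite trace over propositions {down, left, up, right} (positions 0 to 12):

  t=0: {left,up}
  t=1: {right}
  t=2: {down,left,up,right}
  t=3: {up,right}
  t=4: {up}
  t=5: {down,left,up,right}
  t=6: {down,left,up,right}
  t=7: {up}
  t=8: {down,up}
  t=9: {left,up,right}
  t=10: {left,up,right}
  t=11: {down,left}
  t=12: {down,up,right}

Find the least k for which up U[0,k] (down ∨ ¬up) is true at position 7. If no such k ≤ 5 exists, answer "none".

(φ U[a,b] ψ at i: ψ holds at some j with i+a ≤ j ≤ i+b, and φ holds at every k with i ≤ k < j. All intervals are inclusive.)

Need earliest j ≥ 7 with (down ∨ ¬up), and up at every k in [7,j-1].
  j=7: rhs fails.
  j=8: rhs holds; lhs holds on [7,7]. k = 1.

1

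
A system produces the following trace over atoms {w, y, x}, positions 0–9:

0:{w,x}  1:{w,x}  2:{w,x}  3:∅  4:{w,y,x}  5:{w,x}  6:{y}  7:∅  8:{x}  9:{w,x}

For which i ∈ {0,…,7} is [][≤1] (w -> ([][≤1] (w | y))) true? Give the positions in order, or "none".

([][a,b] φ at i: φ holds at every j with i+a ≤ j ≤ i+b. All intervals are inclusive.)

0, 3, 4, 5, 6, 7

Evaluate at each i in [0,7]:
  i=0: ✓ (all of [0,1])
  i=1: ✗ (fails at j=2)
  i=2: ✗ (fails at j=2)
  i=3: ✓ (all of [3,4])
  i=4: ✓ (all of [4,5])
  i=5: ✓ (all of [5,6])
  i=6: ✓ (all of [6,7])
  i=7: ✓ (all of [7,8])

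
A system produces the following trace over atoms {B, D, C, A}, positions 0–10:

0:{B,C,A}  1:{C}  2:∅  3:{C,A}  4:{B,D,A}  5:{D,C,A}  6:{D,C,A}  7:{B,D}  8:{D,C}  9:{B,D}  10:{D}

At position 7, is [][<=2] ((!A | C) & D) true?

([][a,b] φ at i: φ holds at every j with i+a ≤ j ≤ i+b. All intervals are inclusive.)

Check ((!A | C) & D) at every j in [7,9]:
  j=7: true
  j=8: true
  j=9: true
All positions satisfy it → formula holds.

Yes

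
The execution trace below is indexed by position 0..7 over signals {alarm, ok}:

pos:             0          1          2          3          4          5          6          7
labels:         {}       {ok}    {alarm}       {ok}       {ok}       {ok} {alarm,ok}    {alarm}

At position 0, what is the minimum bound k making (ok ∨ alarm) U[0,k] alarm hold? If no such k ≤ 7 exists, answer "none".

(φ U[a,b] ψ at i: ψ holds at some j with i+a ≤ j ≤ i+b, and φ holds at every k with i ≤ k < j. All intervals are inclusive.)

Need earliest j ≥ 0 with alarm, and (ok ∨ alarm) at every k in [0,j-1].
  j=0: rhs fails.
  j=1: rhs fails.
  j=2: rhs holds but lhs fails at k=0.
  j=3: rhs fails.
  j=4: rhs fails.
  j=5: rhs fails.
  j=6: rhs holds but lhs fails at k=0.
  j=7: rhs holds but lhs fails at k=0.
No witness within the range → none.

none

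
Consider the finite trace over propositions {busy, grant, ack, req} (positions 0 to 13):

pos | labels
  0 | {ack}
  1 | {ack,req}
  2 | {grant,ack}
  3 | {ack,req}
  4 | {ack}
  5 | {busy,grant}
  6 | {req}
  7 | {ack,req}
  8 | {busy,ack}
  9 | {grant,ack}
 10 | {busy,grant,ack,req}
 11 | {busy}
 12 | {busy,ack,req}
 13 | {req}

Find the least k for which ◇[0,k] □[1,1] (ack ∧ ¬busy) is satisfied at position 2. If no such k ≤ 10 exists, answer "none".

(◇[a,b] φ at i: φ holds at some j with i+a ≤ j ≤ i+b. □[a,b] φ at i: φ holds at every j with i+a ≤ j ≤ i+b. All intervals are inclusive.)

Scan j = 2,3,… for □[1,1] (ack ∧ ¬busy):
  j=2: holds
First hit at j=2, so smallest k = 2-2 = 0.

0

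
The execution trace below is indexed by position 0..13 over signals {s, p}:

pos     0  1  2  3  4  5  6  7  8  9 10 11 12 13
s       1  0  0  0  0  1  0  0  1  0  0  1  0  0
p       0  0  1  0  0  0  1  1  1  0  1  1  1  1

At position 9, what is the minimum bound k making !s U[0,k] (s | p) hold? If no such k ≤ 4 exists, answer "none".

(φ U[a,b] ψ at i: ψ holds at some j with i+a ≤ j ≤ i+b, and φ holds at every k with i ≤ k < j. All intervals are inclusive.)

Need earliest j ≥ 9 with (s | p), and !s at every k in [9,j-1].
  j=9: rhs fails.
  j=10: rhs holds; lhs holds on [9,9]. k = 1.

1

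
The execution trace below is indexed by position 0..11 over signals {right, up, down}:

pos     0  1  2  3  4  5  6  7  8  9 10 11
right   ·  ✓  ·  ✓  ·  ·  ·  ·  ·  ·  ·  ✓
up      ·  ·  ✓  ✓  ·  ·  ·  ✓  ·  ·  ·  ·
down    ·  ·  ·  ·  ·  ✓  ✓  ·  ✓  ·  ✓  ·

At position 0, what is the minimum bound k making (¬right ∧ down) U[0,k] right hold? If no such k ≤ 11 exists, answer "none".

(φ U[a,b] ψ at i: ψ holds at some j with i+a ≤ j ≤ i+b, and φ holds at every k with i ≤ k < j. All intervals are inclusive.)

Need earliest j ≥ 0 with right, and (¬right ∧ down) at every k in [0,j-1].
  j=0: rhs fails.
  j=1: rhs holds but lhs fails at k=0.
  j=2: rhs fails.
  j=3: rhs holds but lhs fails at k=0.
  j=4: rhs fails.
  j=5: rhs fails.
  j=6: rhs fails.
  j=7: rhs fails.
  j=8: rhs fails.
  j=9: rhs fails.
  j=10: rhs fails.
  j=11: rhs holds but lhs fails at k=0.
No witness within the range → none.

none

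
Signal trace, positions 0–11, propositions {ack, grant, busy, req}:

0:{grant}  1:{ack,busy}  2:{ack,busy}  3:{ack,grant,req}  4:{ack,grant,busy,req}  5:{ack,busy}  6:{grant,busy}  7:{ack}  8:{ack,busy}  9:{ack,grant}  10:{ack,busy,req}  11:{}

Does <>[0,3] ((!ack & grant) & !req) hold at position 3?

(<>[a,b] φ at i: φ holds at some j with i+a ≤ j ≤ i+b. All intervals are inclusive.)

True

Check ((!ack & grant) & !req) at each j in [3,6]:
  j=3: false
  j=4: false
  j=5: false
  j=6: true
Found at j=6 → formula holds.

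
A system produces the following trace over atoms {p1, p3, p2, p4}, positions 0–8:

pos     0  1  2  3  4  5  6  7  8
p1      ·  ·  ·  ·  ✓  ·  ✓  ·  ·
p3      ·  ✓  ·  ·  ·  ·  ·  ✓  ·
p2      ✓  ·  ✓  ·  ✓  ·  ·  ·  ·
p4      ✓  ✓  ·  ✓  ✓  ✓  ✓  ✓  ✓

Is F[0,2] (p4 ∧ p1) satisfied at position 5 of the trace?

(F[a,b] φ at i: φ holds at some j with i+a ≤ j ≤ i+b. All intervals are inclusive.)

True

Check (p4 ∧ p1) at each j in [5,7]:
  j=5: false
  j=6: true
  j=7: false
Found at j=6 → formula holds.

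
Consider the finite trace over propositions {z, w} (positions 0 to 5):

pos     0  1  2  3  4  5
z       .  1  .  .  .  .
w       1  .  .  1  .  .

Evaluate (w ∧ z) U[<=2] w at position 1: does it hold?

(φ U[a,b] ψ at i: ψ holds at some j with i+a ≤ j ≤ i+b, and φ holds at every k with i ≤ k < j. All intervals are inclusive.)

Need some j in [1,3] with w, and (w ∧ z) at every k in [1,j-1].
  j=1: w false.
  j=2: w false.
  j=3: w holds, but (w ∧ z) fails at k=1 → not this j.
No j in the window works → until fails.

No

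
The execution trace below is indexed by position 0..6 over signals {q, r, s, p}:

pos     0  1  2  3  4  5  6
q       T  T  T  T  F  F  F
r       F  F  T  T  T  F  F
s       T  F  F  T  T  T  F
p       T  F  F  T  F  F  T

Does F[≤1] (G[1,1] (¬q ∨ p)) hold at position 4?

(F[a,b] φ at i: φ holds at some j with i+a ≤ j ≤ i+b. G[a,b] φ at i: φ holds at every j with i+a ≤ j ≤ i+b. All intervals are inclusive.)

Yes

Check G[1,1] (¬q ∨ p) at each j in [4,5]:
  j=4: holds on [5,5]
  j=5: holds on [6,6]
Found at j=4 → formula holds.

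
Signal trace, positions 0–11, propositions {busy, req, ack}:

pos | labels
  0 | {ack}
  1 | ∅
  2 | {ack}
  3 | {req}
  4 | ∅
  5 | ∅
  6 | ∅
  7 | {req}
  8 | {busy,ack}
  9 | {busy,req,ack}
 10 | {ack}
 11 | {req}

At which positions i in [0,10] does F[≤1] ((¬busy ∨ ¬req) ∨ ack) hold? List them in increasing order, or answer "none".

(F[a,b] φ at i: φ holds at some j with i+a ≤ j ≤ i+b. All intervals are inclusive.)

Evaluate at each i in [0,10]:
  i=0: ✓ (witness j=0)
  i=1: ✓ (witness j=1)
  i=2: ✓ (witness j=2)
  i=3: ✓ (witness j=3)
  i=4: ✓ (witness j=4)
  i=5: ✓ (witness j=5)
  i=6: ✓ (witness j=6)
  i=7: ✓ (witness j=7)
  i=8: ✓ (witness j=8)
  i=9: ✓ (witness j=9)
  i=10: ✓ (witness j=10)

0, 1, 2, 3, 4, 5, 6, 7, 8, 9, 10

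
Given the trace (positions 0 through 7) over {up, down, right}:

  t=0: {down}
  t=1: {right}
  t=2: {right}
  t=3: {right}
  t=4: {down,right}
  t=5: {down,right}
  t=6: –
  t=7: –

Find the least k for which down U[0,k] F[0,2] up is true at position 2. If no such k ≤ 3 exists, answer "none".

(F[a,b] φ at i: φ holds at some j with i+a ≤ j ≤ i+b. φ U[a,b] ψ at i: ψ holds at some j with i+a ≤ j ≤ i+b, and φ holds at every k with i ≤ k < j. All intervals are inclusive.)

none

Need earliest j ≥ 2 with F[0,2] up, and down at every k in [2,j-1].
  j=2: rhs fails.
  j=3: rhs fails.
  j=4: rhs fails.
  j=5: rhs fails.
No witness within the range → none.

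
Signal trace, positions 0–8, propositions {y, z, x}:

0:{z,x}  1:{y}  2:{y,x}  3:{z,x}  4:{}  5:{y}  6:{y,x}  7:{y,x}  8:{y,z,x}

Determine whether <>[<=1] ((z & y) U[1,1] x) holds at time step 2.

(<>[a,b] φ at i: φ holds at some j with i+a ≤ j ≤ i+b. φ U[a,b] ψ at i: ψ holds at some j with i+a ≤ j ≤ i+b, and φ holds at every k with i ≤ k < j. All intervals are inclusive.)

No

Check ((z & y) U[1,1] x) at each j in [2,3]:
  j=2: fails
  j=3: fails
No position in the window satisfies it → formula fails.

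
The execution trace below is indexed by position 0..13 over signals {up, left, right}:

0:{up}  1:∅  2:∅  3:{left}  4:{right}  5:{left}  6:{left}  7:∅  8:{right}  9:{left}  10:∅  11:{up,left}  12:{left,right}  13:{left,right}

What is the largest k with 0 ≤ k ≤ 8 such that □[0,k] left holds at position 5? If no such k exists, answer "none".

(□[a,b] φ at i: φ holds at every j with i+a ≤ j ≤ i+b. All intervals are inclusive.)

1

left must hold from j=5 onward; find where it first fails.
  j=5: holds
  j=6: holds
  j=7: fails
Holds on [5,6], so largest k = 1.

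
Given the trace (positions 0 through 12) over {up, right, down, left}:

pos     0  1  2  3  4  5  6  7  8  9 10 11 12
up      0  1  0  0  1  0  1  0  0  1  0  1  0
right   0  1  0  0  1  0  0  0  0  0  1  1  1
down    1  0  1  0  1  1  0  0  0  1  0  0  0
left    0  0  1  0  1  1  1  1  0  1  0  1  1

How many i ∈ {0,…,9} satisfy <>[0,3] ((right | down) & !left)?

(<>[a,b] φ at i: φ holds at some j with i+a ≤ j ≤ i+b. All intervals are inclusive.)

Evaluate at each i in [0,9]:
  i=0: ✓ (witness j=0)
  i=1: ✓ (witness j=1)
  i=2: ✗ (none in [2,5])
  i=3: ✗ (none in [3,6])
  i=4: ✗ (none in [4,7])
  i=5: ✗ (none in [5,8])
  i=6: ✗ (none in [6,9])
  i=7: ✓ (witness j=10)
  i=8: ✓ (witness j=10)
  i=9: ✓ (witness j=10)
Positions where it holds: {0, 1, 7, 8, 9} → 5.

5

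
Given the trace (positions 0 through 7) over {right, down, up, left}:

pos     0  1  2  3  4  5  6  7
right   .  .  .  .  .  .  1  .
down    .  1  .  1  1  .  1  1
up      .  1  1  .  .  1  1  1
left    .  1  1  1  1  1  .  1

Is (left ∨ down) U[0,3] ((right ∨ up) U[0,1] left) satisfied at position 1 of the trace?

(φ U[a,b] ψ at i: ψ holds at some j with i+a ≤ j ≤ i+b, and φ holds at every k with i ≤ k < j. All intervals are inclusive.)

Holds

Need some j in [1,4] with ((right ∨ up) U[0,1] left), and (left ∨ down) at every k in [1,j-1].
  j=1: ((right ∨ up) U[0,1] left) holds; no prefix to check → satisfied.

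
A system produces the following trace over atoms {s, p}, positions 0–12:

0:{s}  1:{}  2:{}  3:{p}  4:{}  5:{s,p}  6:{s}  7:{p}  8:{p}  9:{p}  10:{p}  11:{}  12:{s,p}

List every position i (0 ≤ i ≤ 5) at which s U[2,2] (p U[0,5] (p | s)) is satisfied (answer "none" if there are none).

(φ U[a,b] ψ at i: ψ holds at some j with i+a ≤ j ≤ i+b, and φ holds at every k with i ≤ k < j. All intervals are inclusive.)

5

Evaluate at each i in [0,5]:
  i=0: ✗ (no rhs in [2,2])
  i=1: ✗ (lhs fails at k=1 before rhs at j=3)
  i=2: ✗ (no rhs in [4,4])
  i=3: ✗ (lhs fails at k=3 before rhs at j=5)
  i=4: ✗ (lhs fails at k=4 before rhs at j=6)
  i=5: ✓ (rhs at j=7; lhs holds on [5,6])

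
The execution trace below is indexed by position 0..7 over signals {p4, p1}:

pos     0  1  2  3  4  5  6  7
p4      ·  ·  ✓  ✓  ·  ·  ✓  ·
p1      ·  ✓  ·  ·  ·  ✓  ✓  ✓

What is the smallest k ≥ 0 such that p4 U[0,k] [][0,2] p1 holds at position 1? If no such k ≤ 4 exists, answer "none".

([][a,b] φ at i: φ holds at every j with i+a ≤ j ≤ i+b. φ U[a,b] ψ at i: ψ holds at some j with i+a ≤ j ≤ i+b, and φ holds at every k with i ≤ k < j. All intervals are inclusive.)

none

Need earliest j ≥ 1 with [][0,2] p1, and p4 at every k in [1,j-1].
  j=1: rhs fails.
  j=2: rhs fails.
  j=3: rhs fails.
  j=4: rhs fails.
  j=5: rhs holds but lhs fails at k=1.
No witness within the range → none.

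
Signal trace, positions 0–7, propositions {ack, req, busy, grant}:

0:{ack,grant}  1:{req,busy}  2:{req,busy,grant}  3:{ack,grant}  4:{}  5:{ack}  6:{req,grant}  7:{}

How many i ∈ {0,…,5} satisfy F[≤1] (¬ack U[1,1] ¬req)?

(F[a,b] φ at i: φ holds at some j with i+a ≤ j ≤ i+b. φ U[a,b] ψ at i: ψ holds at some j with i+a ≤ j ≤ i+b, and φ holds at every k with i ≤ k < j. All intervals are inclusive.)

Evaluate at each i in [0,5]:
  i=0: ✗ (none in [0,1])
  i=1: ✓ (witness j=2)
  i=2: ✓ (witness j=2)
  i=3: ✓ (witness j=4)
  i=4: ✓ (witness j=4)
  i=5: ✓ (witness j=6)
Positions where it holds: {1, 2, 3, 4, 5} → 5.

5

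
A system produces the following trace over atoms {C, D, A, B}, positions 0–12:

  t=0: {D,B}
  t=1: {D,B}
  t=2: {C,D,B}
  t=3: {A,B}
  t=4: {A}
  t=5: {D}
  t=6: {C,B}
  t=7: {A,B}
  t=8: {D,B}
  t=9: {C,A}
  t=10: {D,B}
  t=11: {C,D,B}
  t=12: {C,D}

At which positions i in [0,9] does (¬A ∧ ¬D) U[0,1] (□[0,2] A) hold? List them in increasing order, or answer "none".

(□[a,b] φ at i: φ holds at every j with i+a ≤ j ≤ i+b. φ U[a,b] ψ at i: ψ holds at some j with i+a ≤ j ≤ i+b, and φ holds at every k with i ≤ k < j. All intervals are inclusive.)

none

Evaluate at each i in [0,9]:
  i=0: ✗ (no rhs in [0,1])
  i=1: ✗ (no rhs in [1,2])
  i=2: ✗ (no rhs in [2,3])
  i=3: ✗ (no rhs in [3,4])
  i=4: ✗ (no rhs in [4,5])
  i=5: ✗ (no rhs in [5,6])
  i=6: ✗ (no rhs in [6,7])
  i=7: ✗ (no rhs in [7,8])
  i=8: ✗ (no rhs in [8,9])
  i=9: ✗ (no rhs in [9,10])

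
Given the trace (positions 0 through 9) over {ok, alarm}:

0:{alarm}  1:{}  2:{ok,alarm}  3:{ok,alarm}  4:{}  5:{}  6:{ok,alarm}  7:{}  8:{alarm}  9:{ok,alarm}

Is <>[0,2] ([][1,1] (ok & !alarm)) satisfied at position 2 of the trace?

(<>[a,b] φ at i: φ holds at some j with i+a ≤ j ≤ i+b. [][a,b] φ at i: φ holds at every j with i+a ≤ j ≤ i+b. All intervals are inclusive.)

Check [][1,1] (ok & !alarm) at each j in [2,4]:
  j=2: fails at 3
  j=3: fails at 4
  j=4: fails at 5
No position in the window satisfies it → formula fails.

False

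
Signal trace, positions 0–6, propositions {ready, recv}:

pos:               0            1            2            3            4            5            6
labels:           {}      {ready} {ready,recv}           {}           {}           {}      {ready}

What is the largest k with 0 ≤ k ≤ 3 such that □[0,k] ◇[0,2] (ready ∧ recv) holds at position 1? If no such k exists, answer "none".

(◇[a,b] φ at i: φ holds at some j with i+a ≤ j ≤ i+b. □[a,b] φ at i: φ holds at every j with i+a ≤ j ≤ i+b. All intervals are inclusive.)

1

◇[0,2] (ready ∧ recv) must hold from j=1 onward; find where it first fails.
  j=1: holds
  j=2: holds
  j=3: fails
Holds on [1,2], so largest k = 1.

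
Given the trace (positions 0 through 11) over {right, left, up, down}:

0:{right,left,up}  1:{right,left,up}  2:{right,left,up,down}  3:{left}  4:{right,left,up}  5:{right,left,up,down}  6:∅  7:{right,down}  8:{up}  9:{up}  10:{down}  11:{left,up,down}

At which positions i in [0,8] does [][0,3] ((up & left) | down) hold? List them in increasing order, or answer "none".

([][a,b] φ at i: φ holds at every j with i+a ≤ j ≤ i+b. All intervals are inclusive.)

Evaluate at each i in [0,8]:
  i=0: ✗ (fails at j=3)
  i=1: ✗ (fails at j=3)
  i=2: ✗ (fails at j=3)
  i=3: ✗ (fails at j=3)
  i=4: ✗ (fails at j=6)
  i=5: ✗ (fails at j=6)
  i=6: ✗ (fails at j=6)
  i=7: ✗ (fails at j=8)
  i=8: ✗ (fails at j=8)

none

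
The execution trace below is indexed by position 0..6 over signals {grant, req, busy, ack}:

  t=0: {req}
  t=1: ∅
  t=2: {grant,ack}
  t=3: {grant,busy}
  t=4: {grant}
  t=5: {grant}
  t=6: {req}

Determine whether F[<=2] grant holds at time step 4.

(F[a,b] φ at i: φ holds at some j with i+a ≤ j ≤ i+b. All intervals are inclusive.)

True

Check grant at each j in [4,6]:
  j=4: true
  j=5: true
  j=6: false
Found at j=4 → formula holds.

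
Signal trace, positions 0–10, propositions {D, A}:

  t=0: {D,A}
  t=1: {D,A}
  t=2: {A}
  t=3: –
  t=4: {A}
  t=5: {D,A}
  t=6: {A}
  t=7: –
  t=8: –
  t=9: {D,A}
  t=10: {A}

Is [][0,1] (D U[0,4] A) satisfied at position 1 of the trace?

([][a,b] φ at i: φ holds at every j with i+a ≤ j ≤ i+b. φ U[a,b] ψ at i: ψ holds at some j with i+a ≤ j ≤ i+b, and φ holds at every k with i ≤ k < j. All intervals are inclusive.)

Holds

Check (D U[0,4] A) at every j in [1,2]:
  j=1: holds
  j=2: holds
All positions satisfy it → formula holds.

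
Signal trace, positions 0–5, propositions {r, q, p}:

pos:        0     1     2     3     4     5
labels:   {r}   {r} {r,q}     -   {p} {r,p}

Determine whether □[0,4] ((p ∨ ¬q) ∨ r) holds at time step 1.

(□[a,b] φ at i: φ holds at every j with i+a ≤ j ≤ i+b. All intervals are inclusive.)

Check ((p ∨ ¬q) ∨ r) at every j in [1,5]:
  j=1: true
  j=2: true
  j=3: true
  j=4: true
  j=5: true
All positions satisfy it → formula holds.

Yes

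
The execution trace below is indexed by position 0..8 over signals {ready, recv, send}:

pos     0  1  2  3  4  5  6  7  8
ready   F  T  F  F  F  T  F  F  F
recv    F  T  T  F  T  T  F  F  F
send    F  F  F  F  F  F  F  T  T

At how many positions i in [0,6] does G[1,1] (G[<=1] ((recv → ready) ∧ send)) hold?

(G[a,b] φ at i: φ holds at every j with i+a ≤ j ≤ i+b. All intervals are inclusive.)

1

Evaluate at each i in [0,6]:
  i=0: ✗ (fails at j=1)
  i=1: ✗ (fails at j=2)
  i=2: ✗ (fails at j=3)
  i=3: ✗ (fails at j=4)
  i=4: ✗ (fails at j=5)
  i=5: ✗ (fails at j=6)
  i=6: ✓ (all of [7,7])
Positions where it holds: {6} → 1.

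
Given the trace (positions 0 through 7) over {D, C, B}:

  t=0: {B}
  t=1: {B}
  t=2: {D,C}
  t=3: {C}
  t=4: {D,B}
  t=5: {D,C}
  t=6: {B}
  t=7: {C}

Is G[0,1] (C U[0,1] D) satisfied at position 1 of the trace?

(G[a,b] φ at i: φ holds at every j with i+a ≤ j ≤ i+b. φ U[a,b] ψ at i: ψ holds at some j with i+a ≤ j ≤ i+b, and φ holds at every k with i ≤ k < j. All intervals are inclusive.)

Check (C U[0,1] D) at every j in [1,2]:
  j=1: fails
  j=2: holds
Fails at j=1 → formula fails.

False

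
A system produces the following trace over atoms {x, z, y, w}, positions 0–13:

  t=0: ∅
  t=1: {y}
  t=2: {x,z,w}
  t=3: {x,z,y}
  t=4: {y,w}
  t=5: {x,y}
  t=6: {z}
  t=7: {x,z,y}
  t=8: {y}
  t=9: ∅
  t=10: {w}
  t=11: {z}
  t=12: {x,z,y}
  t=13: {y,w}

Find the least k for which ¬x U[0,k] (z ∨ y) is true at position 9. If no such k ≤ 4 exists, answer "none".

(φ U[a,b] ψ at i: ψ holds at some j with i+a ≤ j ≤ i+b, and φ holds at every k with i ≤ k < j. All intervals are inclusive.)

Need earliest j ≥ 9 with (z ∨ y), and ¬x at every k in [9,j-1].
  j=9: rhs fails.
  j=10: rhs fails.
  j=11: rhs holds; lhs holds on [9,10]. k = 2.

2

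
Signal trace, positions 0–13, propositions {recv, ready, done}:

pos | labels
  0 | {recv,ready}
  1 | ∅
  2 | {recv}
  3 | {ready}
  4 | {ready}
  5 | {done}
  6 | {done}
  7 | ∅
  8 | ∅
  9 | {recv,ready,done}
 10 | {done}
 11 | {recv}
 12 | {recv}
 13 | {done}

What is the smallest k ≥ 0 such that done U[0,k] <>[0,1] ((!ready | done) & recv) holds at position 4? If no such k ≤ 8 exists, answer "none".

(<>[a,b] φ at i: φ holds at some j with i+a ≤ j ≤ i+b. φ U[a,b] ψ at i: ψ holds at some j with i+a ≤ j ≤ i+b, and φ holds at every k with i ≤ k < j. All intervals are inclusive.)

none

Need earliest j ≥ 4 with <>[0,1] ((!ready | done) & recv), and done at every k in [4,j-1].
  j=4: rhs fails.
  j=5: rhs fails.
  j=6: rhs fails.
  j=7: rhs fails.
  j=8: rhs holds but lhs fails at k=4.
  j=9: rhs holds but lhs fails at k=4.
  j=10: rhs holds but lhs fails at k=4.
  j=11: rhs holds but lhs fails at k=4.
  j=12: rhs holds but lhs fails at k=4.
No witness within the range → none.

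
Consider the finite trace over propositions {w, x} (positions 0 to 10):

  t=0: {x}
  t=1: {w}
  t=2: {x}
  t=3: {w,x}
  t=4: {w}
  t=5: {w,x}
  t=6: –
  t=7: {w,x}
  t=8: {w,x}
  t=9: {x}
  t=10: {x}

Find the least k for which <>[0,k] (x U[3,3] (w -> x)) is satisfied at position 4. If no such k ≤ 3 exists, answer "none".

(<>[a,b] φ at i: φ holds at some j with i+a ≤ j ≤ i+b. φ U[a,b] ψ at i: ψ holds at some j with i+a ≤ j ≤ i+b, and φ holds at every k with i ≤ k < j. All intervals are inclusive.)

3

Scan j = 4,5,… for (x U[3,3] (w -> x)):
  j=4: fails
  j=5: fails
  j=6: fails
  j=7: holds
First hit at j=7, so smallest k = 7-4 = 3.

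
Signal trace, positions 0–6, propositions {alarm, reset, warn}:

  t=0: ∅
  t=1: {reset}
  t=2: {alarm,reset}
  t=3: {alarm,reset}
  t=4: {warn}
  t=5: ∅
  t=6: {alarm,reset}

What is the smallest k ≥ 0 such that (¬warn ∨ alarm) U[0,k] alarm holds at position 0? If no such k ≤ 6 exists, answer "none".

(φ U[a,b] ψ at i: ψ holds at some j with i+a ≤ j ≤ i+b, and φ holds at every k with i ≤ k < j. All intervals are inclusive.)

2

Need earliest j ≥ 0 with alarm, and (¬warn ∨ alarm) at every k in [0,j-1].
  j=0: rhs fails.
  j=1: rhs fails.
  j=2: rhs holds; lhs holds on [0,1]. k = 2.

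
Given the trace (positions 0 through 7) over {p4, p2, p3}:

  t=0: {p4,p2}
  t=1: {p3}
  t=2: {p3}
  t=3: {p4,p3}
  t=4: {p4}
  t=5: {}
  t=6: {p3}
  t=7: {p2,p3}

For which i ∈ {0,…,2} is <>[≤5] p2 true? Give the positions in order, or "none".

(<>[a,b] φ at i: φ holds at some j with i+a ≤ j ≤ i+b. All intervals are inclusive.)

Evaluate at each i in [0,2]:
  i=0: ✓ (witness j=0)
  i=1: ✗ (none in [1,6])
  i=2: ✓ (witness j=7)

0, 2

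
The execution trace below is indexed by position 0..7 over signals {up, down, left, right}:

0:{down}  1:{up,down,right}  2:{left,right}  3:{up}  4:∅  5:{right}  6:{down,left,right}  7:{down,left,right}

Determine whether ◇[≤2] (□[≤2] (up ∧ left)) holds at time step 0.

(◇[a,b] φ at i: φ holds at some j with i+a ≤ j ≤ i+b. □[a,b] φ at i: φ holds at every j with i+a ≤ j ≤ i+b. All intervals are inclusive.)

False

Check □[≤2] (up ∧ left) at each j in [0,2]:
  j=0: fails at 0
  j=1: fails at 1
  j=2: fails at 2
No position in the window satisfies it → formula fails.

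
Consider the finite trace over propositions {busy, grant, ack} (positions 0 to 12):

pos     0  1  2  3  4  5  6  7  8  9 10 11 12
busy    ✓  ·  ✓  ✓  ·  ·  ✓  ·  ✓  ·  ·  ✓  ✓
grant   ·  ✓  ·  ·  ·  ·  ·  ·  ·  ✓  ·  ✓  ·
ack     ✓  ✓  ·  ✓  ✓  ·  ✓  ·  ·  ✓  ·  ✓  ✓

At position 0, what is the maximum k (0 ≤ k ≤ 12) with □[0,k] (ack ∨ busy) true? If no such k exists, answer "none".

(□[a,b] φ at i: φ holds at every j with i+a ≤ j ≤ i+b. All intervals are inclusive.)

(ack ∨ busy) must hold from j=0 onward; find where it first fails.
  j=0: holds
  j=1: holds
  j=2: holds
  j=3: holds
  j=4: holds
  j=5: fails
Holds on [0,4], so largest k = 4.

4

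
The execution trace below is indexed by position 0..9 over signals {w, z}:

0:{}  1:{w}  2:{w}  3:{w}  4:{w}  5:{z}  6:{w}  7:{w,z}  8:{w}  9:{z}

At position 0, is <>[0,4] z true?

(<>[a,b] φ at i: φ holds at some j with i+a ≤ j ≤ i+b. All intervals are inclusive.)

No

Check z at each j in [0,4]:
  j=0: false
  j=1: false
  j=2: false
  j=3: false
  j=4: false
No position in the window satisfies it → formula fails.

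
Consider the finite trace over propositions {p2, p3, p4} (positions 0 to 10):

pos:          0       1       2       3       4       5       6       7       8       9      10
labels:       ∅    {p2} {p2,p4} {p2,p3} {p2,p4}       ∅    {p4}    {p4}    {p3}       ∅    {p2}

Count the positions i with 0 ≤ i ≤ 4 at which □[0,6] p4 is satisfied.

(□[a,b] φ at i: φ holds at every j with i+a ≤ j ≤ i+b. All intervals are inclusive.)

0

Evaluate at each i in [0,4]:
  i=0: ✗ (fails at j=0)
  i=1: ✗ (fails at j=1)
  i=2: ✗ (fails at j=3)
  i=3: ✗ (fails at j=3)
  i=4: ✗ (fails at j=5)
Positions where it holds: {} → 0.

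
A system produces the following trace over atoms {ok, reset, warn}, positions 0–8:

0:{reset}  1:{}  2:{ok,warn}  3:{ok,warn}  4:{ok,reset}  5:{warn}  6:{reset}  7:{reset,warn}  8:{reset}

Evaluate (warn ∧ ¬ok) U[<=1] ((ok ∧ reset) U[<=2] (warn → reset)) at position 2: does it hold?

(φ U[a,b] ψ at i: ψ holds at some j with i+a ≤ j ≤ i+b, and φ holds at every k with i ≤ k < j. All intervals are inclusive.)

No

Need some j in [2,3] with ((ok ∧ reset) U[<=2] (warn → reset)), and (warn ∧ ¬ok) at every k in [2,j-1].
  j=2: ((ok ∧ reset) U[<=2] (warn → reset)) — fails.
  j=3: ((ok ∧ reset) U[<=2] (warn → reset)) — fails.
No j in the window works → until fails.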